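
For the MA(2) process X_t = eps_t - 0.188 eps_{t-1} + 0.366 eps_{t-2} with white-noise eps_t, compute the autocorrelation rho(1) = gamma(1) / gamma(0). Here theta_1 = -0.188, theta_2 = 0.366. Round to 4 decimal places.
\rho(1) = -0.2196

For an MA(q) process with theta_0 = 1, the autocovariance is
  gamma(k) = sigma^2 * sum_{i=0..q-k} theta_i * theta_{i+k},
and rho(k) = gamma(k) / gamma(0). Sigma^2 cancels.
  numerator   = (1)*(-0.188) + (-0.188)*(0.366) = -0.256808.
  denominator = (1)^2 + (-0.188)^2 + (0.366)^2 = 1.1693.
  rho(1) = -0.256808 / 1.1693 = -0.2196.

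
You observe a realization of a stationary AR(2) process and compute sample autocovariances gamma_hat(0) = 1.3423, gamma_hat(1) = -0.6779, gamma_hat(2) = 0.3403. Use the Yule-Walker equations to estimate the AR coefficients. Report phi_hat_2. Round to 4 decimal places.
\hat\phi_{2} = -0.0021

The Yule-Walker equations for an AR(p) process read, in matrix form,
  Gamma_p phi = r_p,   with   (Gamma_p)_{ij} = gamma(|i - j|),
                       (r_p)_i = gamma(i),   i,j = 1..p.
Substitute the sample gammas (Toeplitz matrix and right-hand side of size 2):
  Gamma_p = [[1.3423, -0.6779], [-0.6779, 1.3423]]
  r_p     = [-0.6779, 0.3403]
Written out:
  1.3423 phi_1 - 0.6779 phi_2 = -0.6779
  -0.6779 phi_1 + 1.3423 phi_2 = 0.3403
Solve by Cramer's rule:
  det = gamma(0)^2 - gamma(1)^2 = (1.3423)^2 - (-0.6779)^2 = 1.80176929 - 0.45954841 = 1.34222088
  phi_hat_1 = [gamma(1) gamma(0) - gamma(1) gamma(2)] / det = [(-0.6779)(1.3423) - (-0.6779)(0.3403)] / 1.34222088 = -0.6792558 / 1.34222088 = -0.5061
  phi_hat_2 = [gamma(0) gamma(2) - gamma(1)^2] / det = [(1.3423)(0.3403) - (-0.6779)^2] / 1.34222088 = -0.00276372 / 1.34222088 = -0.0021
So phi_hat = [-0.5061, -0.0021].
Therefore phi_hat_2 = -0.0021.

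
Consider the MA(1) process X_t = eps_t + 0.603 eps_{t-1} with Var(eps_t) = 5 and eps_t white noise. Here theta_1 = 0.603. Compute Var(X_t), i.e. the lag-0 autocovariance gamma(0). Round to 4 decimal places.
\gamma(0) = 6.8180

For an MA(q) process X_t = eps_t + sum_i theta_i eps_{t-i} with
Var(eps_t) = sigma^2, the variance is
  gamma(0) = sigma^2 * (1 + sum_i theta_i^2).
  sum_i theta_i^2 = (0.603)^2 = 0.363609.
  gamma(0) = 5 * (1 + 0.363609) = 5 * 1.363609 = 6.818045, which rounds to 6.8180.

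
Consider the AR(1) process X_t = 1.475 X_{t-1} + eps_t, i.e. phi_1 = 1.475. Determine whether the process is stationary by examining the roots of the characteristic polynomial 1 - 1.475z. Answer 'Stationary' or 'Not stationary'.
\text{Not stationary}

The AR(p) characteristic polynomial is P(z) = 1 - 1.475z.
Stationarity requires all roots to lie outside the unit circle, i.e. |z| > 1 for every root.
This is linear in z: 1 + (-1.475) z = 0  =>  z = -1/(-1.475) = 0.677966,  |z| = 0.677966.
Moduli of all roots: 0.6780.
All moduli strictly greater than 1? No.
Verdict: Not stationary.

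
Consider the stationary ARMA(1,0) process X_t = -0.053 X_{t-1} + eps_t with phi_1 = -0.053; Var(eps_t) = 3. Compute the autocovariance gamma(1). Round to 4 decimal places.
\gamma(1) = -0.1594

Multiply the model equation by X_{t-k} and take expectations. With theta_0 = psi_0 = 1 and psi_j the MA(infinity) weights, this gives
  gamma(k) - sum_i phi_i gamma(k-i) = c_k,
  c_k = sigma^2 * sum_{j=k..q} theta_j psi_{j-k}   (c_k = 0 for k > q),
using gamma(-m) = gamma(m).
Pure AR (q = 0): c_0 = sigma^2 = 3, c_k = 0 for k >= 1.
Equations for k = 0 and k = 1 (AR order 1):
  gamma(0) = phi_1 gamma(1) + c_0
  gamma(1) = phi_1 gamma(0) + c_1
Substituting the second into the first: gamma(0) (1 - phi_1^2) = c_0 + phi_1 c_1, so
  gamma(0) = c_0 / (1 - phi_1^2) = 3 / (1 - (-0.053)^2) = 3 / 0.997191 = 3.008451.
  gamma(1) = phi_1 gamma(0) = (-0.053)(3.008451) = -0.159448.
Therefore gamma(1) = -0.1594 (to 4 decimal places).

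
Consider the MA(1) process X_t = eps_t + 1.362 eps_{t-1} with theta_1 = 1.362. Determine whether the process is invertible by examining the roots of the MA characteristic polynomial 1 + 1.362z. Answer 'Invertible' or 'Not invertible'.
\text{Not invertible}

The MA(q) characteristic polynomial is P(z) = 1 + 1.362z.
Invertibility requires all roots to lie outside the unit circle, i.e. |z| > 1 for every root.
This is linear in z: 1 + (1.362) z = 0  =>  z = -1/(1.362) = -0.734214,  |z| = 0.734214.
Moduli of all roots: 0.7342.
All moduli strictly greater than 1? No.
Verdict: Not invertible.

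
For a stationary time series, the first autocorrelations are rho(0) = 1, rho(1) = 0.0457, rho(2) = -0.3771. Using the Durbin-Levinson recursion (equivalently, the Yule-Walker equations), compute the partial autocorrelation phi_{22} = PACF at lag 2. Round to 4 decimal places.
\phi_{22} = -0.3800

The PACF at lag k is phi_{kk}, the last component of the solution
to the Yule-Walker system G_k phi = r_k where
  (G_k)_{ij} = rho(|i - j|), (r_k)_i = rho(i), i,j = 1..k.
Equivalently, Durbin-Levinson gives phi_{kk} iteratively:
  phi_{11} = rho(1)
  phi_{kk} = [rho(k) - sum_{j=1..k-1} phi_{k-1,j} rho(k-j)]
            / [1 - sum_{j=1..k-1} phi_{k-1,j} rho(j)],
  phi_{k,j} = phi_{k-1,j} - phi_{kk} phi_{k-1,k-j},  j = 1..k-1.
Step k = 1:
  phi_11 = rho(1) = 0.0457.
Step k = 2:
  phi_22 = [rho(2) - phi_11 rho(1)] / [1 - phi_11 rho(1)] = [-0.3771 - (0.0457)(0.0457)] / [1 - (0.0457)(0.0457)]
         = -0.37918849 / 0.99791151 = -0.38.
Therefore phi_{22} = -0.3800.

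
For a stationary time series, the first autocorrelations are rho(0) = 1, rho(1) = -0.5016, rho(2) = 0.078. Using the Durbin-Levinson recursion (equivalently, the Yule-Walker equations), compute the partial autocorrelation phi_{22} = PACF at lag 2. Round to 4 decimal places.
\phi_{22} = -0.2320

The PACF at lag k is phi_{kk}, the last component of the solution
to the Yule-Walker system G_k phi = r_k where
  (G_k)_{ij} = rho(|i - j|), (r_k)_i = rho(i), i,j = 1..k.
Equivalently, Durbin-Levinson gives phi_{kk} iteratively:
  phi_{11} = rho(1)
  phi_{kk} = [rho(k) - sum_{j=1..k-1} phi_{k-1,j} rho(k-j)]
            / [1 - sum_{j=1..k-1} phi_{k-1,j} rho(j)],
  phi_{k,j} = phi_{k-1,j} - phi_{kk} phi_{k-1,k-j},  j = 1..k-1.
Step k = 1:
  phi_11 = rho(1) = -0.5016.
Step k = 2:
  phi_22 = [rho(2) - phi_11 rho(1)] / [1 - phi_11 rho(1)] = [0.078 - (-0.5016)(-0.5016)] / [1 - (-0.5016)(-0.5016)]
         = -0.17360256 / 0.74839744 = -0.232.
Therefore phi_{22} = -0.2320.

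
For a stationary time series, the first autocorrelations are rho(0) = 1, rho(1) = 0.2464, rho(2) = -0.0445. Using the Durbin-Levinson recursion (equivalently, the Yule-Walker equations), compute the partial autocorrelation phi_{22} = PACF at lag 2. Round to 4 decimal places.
\phi_{22} = -0.1120

The PACF at lag k is phi_{kk}, the last component of the solution
to the Yule-Walker system G_k phi = r_k where
  (G_k)_{ij} = rho(|i - j|), (r_k)_i = rho(i), i,j = 1..k.
Equivalently, Durbin-Levinson gives phi_{kk} iteratively:
  phi_{11} = rho(1)
  phi_{kk} = [rho(k) - sum_{j=1..k-1} phi_{k-1,j} rho(k-j)]
            / [1 - sum_{j=1..k-1} phi_{k-1,j} rho(j)],
  phi_{k,j} = phi_{k-1,j} - phi_{kk} phi_{k-1,k-j},  j = 1..k-1.
Step k = 1:
  phi_11 = rho(1) = 0.2464.
Step k = 2:
  phi_22 = [rho(2) - phi_11 rho(1)] / [1 - phi_11 rho(1)] = [-0.0445 - (0.2464)(0.2464)] / [1 - (0.2464)(0.2464)]
         = -0.10521296 / 0.93928704 = -0.112.
Therefore phi_{22} = -0.1120.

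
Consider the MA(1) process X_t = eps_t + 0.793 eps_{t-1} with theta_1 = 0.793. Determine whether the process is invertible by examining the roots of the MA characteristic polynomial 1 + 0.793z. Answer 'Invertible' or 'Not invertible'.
\text{Invertible}

The MA(q) characteristic polynomial is P(z) = 1 + 0.793z.
Invertibility requires all roots to lie outside the unit circle, i.e. |z| > 1 for every root.
This is linear in z: 1 + (0.793) z = 0  =>  z = -1/(0.793) = -1.261034,  |z| = 1.261034.
Moduli of all roots: 1.2610.
All moduli strictly greater than 1? Yes.
Verdict: Invertible.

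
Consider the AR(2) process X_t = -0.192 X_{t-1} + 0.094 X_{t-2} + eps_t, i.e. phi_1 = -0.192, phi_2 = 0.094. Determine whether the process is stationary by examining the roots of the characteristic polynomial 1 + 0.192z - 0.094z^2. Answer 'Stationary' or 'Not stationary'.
\text{Stationary}

The AR(p) characteristic polynomial is P(z) = 1 + 0.192z - 0.094z^2.
Stationarity requires all roots to lie outside the unit circle, i.e. |z| > 1 for every root.
Set 1 + (0.192) z + (-0.094) z^2 = 0, i.e. a z^2 + b z + c = 0 with a = -0.094, b = 0.192, c = 1.
Discriminant D = b^2 - 4ac = (0.192)^2 - 4*(-0.094)*1 = 0.036864 - (-0.376) = 0.412864.
D >= 0, so the roots are real: z = (-b +/- sqrt(D)) / (2a) = (-0.192 +/- 0.642545) / (-0.188).
  z_1 = (-0.192 + 0.642545) / (-0.188) = -2.3965,   |z_1| = 2.3965.
  z_2 = (-0.192 - 0.642545) / (-0.188) = 4.4391,   |z_2| = 4.4391.
Moduli of all roots: 2.3965, 4.4391.
All moduli strictly greater than 1? Yes.
Verdict: Stationary.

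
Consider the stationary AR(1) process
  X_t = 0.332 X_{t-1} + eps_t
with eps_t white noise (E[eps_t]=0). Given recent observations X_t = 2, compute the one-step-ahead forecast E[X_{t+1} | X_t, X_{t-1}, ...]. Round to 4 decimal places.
E[X_{t+1} \mid \mathcal F_t] = 0.6640

For an AR(p) model X_t = c + sum_i phi_i X_{t-i} + eps_t, the
one-step-ahead conditional mean is
  E[X_{t+1} | X_t, ...] = c + sum_i phi_i X_{t+1-i}.
Substitute known values:
  E[X_{t+1} | ...] = (0.332) * (2)
                   = 0.6640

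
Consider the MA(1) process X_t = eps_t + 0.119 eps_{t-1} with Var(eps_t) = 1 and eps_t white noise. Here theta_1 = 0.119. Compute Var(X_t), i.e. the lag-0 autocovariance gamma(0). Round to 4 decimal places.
\gamma(0) = 1.0142

For an MA(q) process X_t = eps_t + sum_i theta_i eps_{t-i} with
Var(eps_t) = sigma^2, the variance is
  gamma(0) = sigma^2 * (1 + sum_i theta_i^2).
  sum_i theta_i^2 = (0.119)^2 = 0.014161.
  gamma(0) = 1 * (1 + 0.014161) = 1 * 1.014161 = 1.014161, which rounds to 1.0142.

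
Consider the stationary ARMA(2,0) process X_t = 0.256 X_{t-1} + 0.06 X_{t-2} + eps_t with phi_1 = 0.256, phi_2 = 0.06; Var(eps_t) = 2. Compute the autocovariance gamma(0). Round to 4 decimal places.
\gamma(0) = 2.1680

Multiply the model equation by X_{t-k} and take expectations. With theta_0 = psi_0 = 1 and psi_j the MA(infinity) weights, this gives
  gamma(k) - sum_i phi_i gamma(k-i) = c_k,
  c_k = sigma^2 * sum_{j=k..q} theta_j psi_{j-k}   (c_k = 0 for k > q),
using gamma(-m) = gamma(m).
Pure AR (q = 0): c_0 = sigma^2 = 2, c_k = 0 for k >= 1.
Equations for k = 0, 1, 2 (AR order 2, c_2 = 0):
  (E0) gamma(0) = phi_1 gamma(1) + phi_2 gamma(2) + c_0
  (E1) gamma(1) = phi_1 gamma(0) + phi_2 gamma(1) + c_1
  (E2) gamma(2) = phi_1 gamma(1) + phi_2 gamma(0)
From (E1): gamma(1) = A gamma(0) + B with
  A = phi_1 / (1 - phi_2) = 0.256 / 0.94 = 0.27234,   B = c_1 / (1 - phi_2) = 0 / 0.94 = 0.
Insert (E2) into (E0): gamma(0) (1 - phi_2^2) = phi_1 (1 + phi_2) gamma(1) + c_0.
  phi_1 (1 + phi_2) = (0.256)(1.06) = 0.27136,   1 - phi_2^2 = 0.9964.
Replace gamma(1) by A gamma(0) + B and collect gamma(0):
  gamma(0) [0.9964 - (0.27136)(0.27234)] = c_0 = 2
  gamma(0) * 0.922498 = 2
  gamma(0) = 2 / 0.922498 = 2.168027.
Therefore gamma(0) = 2.1680 (to 4 decimal places).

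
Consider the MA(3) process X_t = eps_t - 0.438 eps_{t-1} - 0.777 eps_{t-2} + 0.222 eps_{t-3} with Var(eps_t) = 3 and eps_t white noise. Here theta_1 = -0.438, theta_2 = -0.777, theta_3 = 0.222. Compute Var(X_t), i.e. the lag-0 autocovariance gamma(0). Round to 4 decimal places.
\gamma(0) = 5.5346

For an MA(q) process X_t = eps_t + sum_i theta_i eps_{t-i} with
Var(eps_t) = sigma^2, the variance is
  gamma(0) = sigma^2 * (1 + sum_i theta_i^2).
  sum_i theta_i^2 = (-0.438)^2 + (-0.777)^2 + (0.222)^2 = 0.191844 + 0.603729 + 0.049284 = 0.844857.
  gamma(0) = 3 * (1 + 0.844857) = 3 * 1.844857 = 5.534571, which rounds to 5.5346.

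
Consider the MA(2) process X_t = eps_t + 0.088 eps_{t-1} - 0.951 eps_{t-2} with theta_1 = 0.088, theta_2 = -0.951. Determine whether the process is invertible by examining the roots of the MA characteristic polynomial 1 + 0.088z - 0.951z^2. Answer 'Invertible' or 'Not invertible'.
\text{Not invertible}

The MA(q) characteristic polynomial is P(z) = 1 + 0.088z - 0.951z^2.
Invertibility requires all roots to lie outside the unit circle, i.e. |z| > 1 for every root.
Set 1 + (0.088) z + (-0.951) z^2 = 0, i.e. a z^2 + b z + c = 0 with a = -0.951, b = 0.088, c = 1.
Discriminant D = b^2 - 4ac = (0.088)^2 - 4*(-0.951)*1 = 0.007744 - (-3.804) = 3.811744.
D >= 0, so the roots are real: z = (-b +/- sqrt(D)) / (2a) = (-0.088 +/- 1.952369) / (-1.902).
  z_1 = (-0.088 + 1.952369) / (-1.902) = -0.9802,   |z_1| = 0.9802.
  z_2 = (-0.088 - 1.952369) / (-1.902) = 1.0727,   |z_2| = 1.0727.
Moduli of all roots: 0.9802, 1.0727.
All moduli strictly greater than 1? No.
Verdict: Not invertible.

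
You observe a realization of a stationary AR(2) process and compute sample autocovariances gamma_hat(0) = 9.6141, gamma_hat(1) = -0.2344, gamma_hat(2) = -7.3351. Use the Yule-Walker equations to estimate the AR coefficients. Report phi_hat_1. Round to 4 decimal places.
\hat\phi_{1} = -0.0430

The Yule-Walker equations for an AR(p) process read, in matrix form,
  Gamma_p phi = r_p,   with   (Gamma_p)_{ij} = gamma(|i - j|),
                       (r_p)_i = gamma(i),   i,j = 1..p.
Substitute the sample gammas (Toeplitz matrix and right-hand side of size 2):
  Gamma_p = [[9.6141, -0.2344], [-0.2344, 9.6141]]
  r_p     = [-0.2344, -7.3351]
Written out:
  9.6141 phi_1 - 0.2344 phi_2 = -0.2344
  -0.2344 phi_1 + 9.6141 phi_2 = -7.3351
Solve by Cramer's rule:
  det = gamma(0)^2 - gamma(1)^2 = (9.6141)^2 - (-0.2344)^2 = 92.43091881 - 0.05494336 = 92.37597545
  phi_hat_1 = [gamma(1) gamma(0) - gamma(1) gamma(2)] / det = [(-0.2344)(9.6141) - (-0.2344)(-7.3351)] / 92.37597545 = -3.97289248 / 92.37597545 = -0.043
  phi_hat_2 = [gamma(0) gamma(2) - gamma(1)^2] / det = [(9.6141)(-7.3351) - (-0.2344)^2] / 92.37597545 = -70.57532827 / 92.37597545 = -0.764
So phi_hat = [-0.0430, -0.7640].
Therefore phi_hat_1 = -0.0430.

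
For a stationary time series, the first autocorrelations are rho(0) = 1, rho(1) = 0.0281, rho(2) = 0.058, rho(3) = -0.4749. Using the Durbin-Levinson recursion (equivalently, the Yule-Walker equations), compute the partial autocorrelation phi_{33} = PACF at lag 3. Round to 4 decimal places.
\phi_{33} = -0.4800

The PACF at lag k is phi_{kk}, the last component of the solution
to the Yule-Walker system G_k phi = r_k where
  (G_k)_{ij} = rho(|i - j|), (r_k)_i = rho(i), i,j = 1..k.
Equivalently, Durbin-Levinson gives phi_{kk} iteratively:
  phi_{11} = rho(1)
  phi_{kk} = [rho(k) - sum_{j=1..k-1} phi_{k-1,j} rho(k-j)]
            / [1 - sum_{j=1..k-1} phi_{k-1,j} rho(j)],
  phi_{k,j} = phi_{k-1,j} - phi_{kk} phi_{k-1,k-j},  j = 1..k-1.
Step k = 1:
  phi_11 = rho(1) = 0.0281.
Step k = 2:
  phi_22 = [rho(2) - phi_11 rho(1)] / [1 - phi_11 rho(1)] = [0.058 - (0.0281)(0.0281)] / [1 - (0.0281)(0.0281)]
         = 0.05721039 / 0.99921039 = 0.057256.
  Update: phi_21 = phi_11 - phi_22 phi_11 = 0.0281 - (0.057256)(0.0281) = 0.026491.
Step k = 3:
  phi_33 = [rho(3) - phi_21 rho(2) - phi_22 rho(1)] / [1 - phi_21 rho(1) - phi_22 rho(2)]
    numerator   = -0.4749 - (0.026491)(0.058) - (0.057256)(0.0281) = -0.47804537
    denominator = 1 - (0.026491)(0.0281) - (0.057256)(0.058) = 0.99593477
  phi_33 = -0.47804537 / 0.99593477 = -0.48.
Therefore phi_{33} = -0.4800.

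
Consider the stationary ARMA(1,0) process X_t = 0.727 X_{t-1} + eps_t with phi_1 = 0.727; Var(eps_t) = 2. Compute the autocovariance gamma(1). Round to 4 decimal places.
\gamma(1) = 3.0840

Multiply the model equation by X_{t-k} and take expectations. With theta_0 = psi_0 = 1 and psi_j the MA(infinity) weights, this gives
  gamma(k) - sum_i phi_i gamma(k-i) = c_k,
  c_k = sigma^2 * sum_{j=k..q} theta_j psi_{j-k}   (c_k = 0 for k > q),
using gamma(-m) = gamma(m).
Pure AR (q = 0): c_0 = sigma^2 = 2, c_k = 0 for k >= 1.
Equations for k = 0 and k = 1 (AR order 1):
  gamma(0) = phi_1 gamma(1) + c_0
  gamma(1) = phi_1 gamma(0) + c_1
Substituting the second into the first: gamma(0) (1 - phi_1^2) = c_0 + phi_1 c_1, so
  gamma(0) = c_0 / (1 - phi_1^2) = 2 / (1 - (0.727)^2) = 2 / 0.471471 = 4.242042.
  gamma(1) = phi_1 gamma(0) = (0.727)(4.242042) = 3.083965.
Therefore gamma(1) = 3.0840 (to 4 decimal places).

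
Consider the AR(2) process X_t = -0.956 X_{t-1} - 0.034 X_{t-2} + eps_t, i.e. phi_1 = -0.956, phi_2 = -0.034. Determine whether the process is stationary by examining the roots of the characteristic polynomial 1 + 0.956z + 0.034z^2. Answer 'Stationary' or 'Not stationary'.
\text{Stationary}

The AR(p) characteristic polynomial is P(z) = 1 + 0.956z + 0.034z^2.
Stationarity requires all roots to lie outside the unit circle, i.e. |z| > 1 for every root.
Set 1 + (0.956) z + (0.034) z^2 = 0, i.e. a z^2 + b z + c = 0 with a = 0.034, b = 0.956, c = 1.
Discriminant D = b^2 - 4ac = (0.956)^2 - 4*(0.034)*1 = 0.913936 - (0.136) = 0.777936.
D >= 0, so the roots are real: z = (-b +/- sqrt(D)) / (2a) = (-0.956 +/- 0.882007) / (0.068).
  z_1 = (-0.956 + 0.882007) / (0.068) = -1.0881,   |z_1| = 1.0881.
  z_2 = (-0.956 - 0.882007) / (0.068) = -27.0295,   |z_2| = 27.0295.
Moduli of all roots: 1.0881, 27.0295.
All moduli strictly greater than 1? Yes.
Verdict: Stationary.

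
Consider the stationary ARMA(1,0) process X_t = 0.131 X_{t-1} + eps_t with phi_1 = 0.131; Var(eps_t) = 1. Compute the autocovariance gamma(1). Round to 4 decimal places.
\gamma(1) = 0.1333

Multiply the model equation by X_{t-k} and take expectations. With theta_0 = psi_0 = 1 and psi_j the MA(infinity) weights, this gives
  gamma(k) - sum_i phi_i gamma(k-i) = c_k,
  c_k = sigma^2 * sum_{j=k..q} theta_j psi_{j-k}   (c_k = 0 for k > q),
using gamma(-m) = gamma(m).
Pure AR (q = 0): c_0 = sigma^2 = 1, c_k = 0 for k >= 1.
Equations for k = 0 and k = 1 (AR order 1):
  gamma(0) = phi_1 gamma(1) + c_0
  gamma(1) = phi_1 gamma(0) + c_1
Substituting the second into the first: gamma(0) (1 - phi_1^2) = c_0 + phi_1 c_1, so
  gamma(0) = c_0 / (1 - phi_1^2) = 1 / (1 - (0.131)^2) = 1 / 0.982839 = 1.017461.
  gamma(1) = phi_1 gamma(0) = (0.131)(1.017461) = 0.133287.
Therefore gamma(1) = 0.1333 (to 4 decimal places).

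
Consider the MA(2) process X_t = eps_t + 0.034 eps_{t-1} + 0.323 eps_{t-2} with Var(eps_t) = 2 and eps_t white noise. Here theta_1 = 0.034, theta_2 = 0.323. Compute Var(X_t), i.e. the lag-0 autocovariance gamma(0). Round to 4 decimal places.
\gamma(0) = 2.2110

For an MA(q) process X_t = eps_t + sum_i theta_i eps_{t-i} with
Var(eps_t) = sigma^2, the variance is
  gamma(0) = sigma^2 * (1 + sum_i theta_i^2).
  sum_i theta_i^2 = (0.034)^2 + (0.323)^2 = 0.001156 + 0.104329 = 0.105485.
  gamma(0) = 2 * (1 + 0.105485) = 2 * 1.105485 = 2.21097, which rounds to 2.2110.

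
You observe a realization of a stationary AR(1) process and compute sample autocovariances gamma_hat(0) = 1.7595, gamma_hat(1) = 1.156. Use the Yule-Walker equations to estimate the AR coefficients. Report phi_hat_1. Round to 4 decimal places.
\hat\phi_{1} = 0.6570

The Yule-Walker equations for an AR(p) process read, in matrix form,
  Gamma_p phi = r_p,   with   (Gamma_p)_{ij} = gamma(|i - j|),
                       (r_p)_i = gamma(i),   i,j = 1..p.
Substitute the sample gammas (Toeplitz matrix and right-hand side of size 1):
  Gamma_p = [[1.7595]]
  r_p     = [1.156]
With p = 1 this is the single equation gamma(0) phi_1 = gamma(1):
  phi_hat_1 = gamma(1) / gamma(0) = 1.156 / 1.7595 = 0.6570.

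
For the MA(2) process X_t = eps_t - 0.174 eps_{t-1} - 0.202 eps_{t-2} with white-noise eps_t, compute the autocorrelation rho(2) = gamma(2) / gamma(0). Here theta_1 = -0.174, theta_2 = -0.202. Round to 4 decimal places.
\rho(2) = -0.1886

For an MA(q) process with theta_0 = 1, the autocovariance is
  gamma(k) = sigma^2 * sum_{i=0..q-k} theta_i * theta_{i+k},
and rho(k) = gamma(k) / gamma(0). Sigma^2 cancels.
  numerator   = (1)*(-0.202) = -0.202.
  denominator = (1)^2 + (-0.174)^2 + (-0.202)^2 = 1.07108.
  rho(2) = -0.202 / 1.07108 = -0.1886.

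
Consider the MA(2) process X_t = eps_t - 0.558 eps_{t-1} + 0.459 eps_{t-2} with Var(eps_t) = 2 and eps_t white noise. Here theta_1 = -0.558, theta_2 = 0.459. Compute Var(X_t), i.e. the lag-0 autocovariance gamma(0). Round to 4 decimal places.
\gamma(0) = 3.0441

For an MA(q) process X_t = eps_t + sum_i theta_i eps_{t-i} with
Var(eps_t) = sigma^2, the variance is
  gamma(0) = sigma^2 * (1 + sum_i theta_i^2).
  sum_i theta_i^2 = (-0.558)^2 + (0.459)^2 = 0.311364 + 0.210681 = 0.522045.
  gamma(0) = 2 * (1 + 0.522045) = 2 * 1.522045 = 3.04409, which rounds to 3.0441.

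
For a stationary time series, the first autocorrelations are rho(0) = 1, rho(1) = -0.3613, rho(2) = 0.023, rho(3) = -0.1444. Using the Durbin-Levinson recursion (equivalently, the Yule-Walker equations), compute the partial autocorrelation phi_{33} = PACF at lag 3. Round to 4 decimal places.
\phi_{33} = -0.2099

The PACF at lag k is phi_{kk}, the last component of the solution
to the Yule-Walker system G_k phi = r_k where
  (G_k)_{ij} = rho(|i - j|), (r_k)_i = rho(i), i,j = 1..k.
Equivalently, Durbin-Levinson gives phi_{kk} iteratively:
  phi_{11} = rho(1)
  phi_{kk} = [rho(k) - sum_{j=1..k-1} phi_{k-1,j} rho(k-j)]
            / [1 - sum_{j=1..k-1} phi_{k-1,j} rho(j)],
  phi_{k,j} = phi_{k-1,j} - phi_{kk} phi_{k-1,k-j},  j = 1..k-1.
Step k = 1:
  phi_11 = rho(1) = -0.3613.
Step k = 2:
  phi_22 = [rho(2) - phi_11 rho(1)] / [1 - phi_11 rho(1)] = [0.023 - (-0.3613)(-0.3613)] / [1 - (-0.3613)(-0.3613)]
         = -0.10753769 / 0.86946231 = -0.123683.
  Update: phi_21 = phi_11 - phi_22 phi_11 = -0.3613 - (-0.123683)(-0.3613) = -0.405987.
Step k = 3:
  phi_33 = [rho(3) - phi_21 rho(2) - phi_22 rho(1)] / [1 - phi_21 rho(1) - phi_22 rho(2)]
    numerator   = -0.1444 - (-0.405987)(0.023) - (-0.123683)(-0.3613) = -0.17974897
    denominator = 1 - (-0.405987)(-0.3613) - (-0.123683)(0.023) = 0.85616173
  phi_33 = -0.17974897 / 0.85616173 = -0.2099.
Therefore phi_{33} = -0.2099.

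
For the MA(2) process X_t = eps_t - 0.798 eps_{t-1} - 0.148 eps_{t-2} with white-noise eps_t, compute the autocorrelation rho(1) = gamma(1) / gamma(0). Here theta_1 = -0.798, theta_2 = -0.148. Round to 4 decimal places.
\rho(1) = -0.4099

For an MA(q) process with theta_0 = 1, the autocovariance is
  gamma(k) = sigma^2 * sum_{i=0..q-k} theta_i * theta_{i+k},
and rho(k) = gamma(k) / gamma(0). Sigma^2 cancels.
  numerator   = (1)*(-0.798) + (-0.798)*(-0.148) = -0.679896.
  denominator = (1)^2 + (-0.798)^2 + (-0.148)^2 = 1.658708.
  rho(1) = -0.679896 / 1.658708 = -0.4099.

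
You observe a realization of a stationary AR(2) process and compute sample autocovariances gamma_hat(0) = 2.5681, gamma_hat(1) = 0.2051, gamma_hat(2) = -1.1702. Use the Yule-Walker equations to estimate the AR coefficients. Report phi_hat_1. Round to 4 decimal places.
\hat\phi_{1} = 0.1170

The Yule-Walker equations for an AR(p) process read, in matrix form,
  Gamma_p phi = r_p,   with   (Gamma_p)_{ij} = gamma(|i - j|),
                       (r_p)_i = gamma(i),   i,j = 1..p.
Substitute the sample gammas (Toeplitz matrix and right-hand side of size 2):
  Gamma_p = [[2.5681, 0.2051], [0.2051, 2.5681]]
  r_p     = [0.2051, -1.1702]
Written out:
  2.5681 phi_1 + 0.2051 phi_2 = 0.2051
  0.2051 phi_1 + 2.5681 phi_2 = -1.1702
Solve by Cramer's rule:
  det = gamma(0)^2 - gamma(1)^2 = (2.5681)^2 - (0.2051)^2 = 6.59513761 - 0.04206601 = 6.5530716
  phi_hat_1 = [gamma(1) gamma(0) - gamma(1) gamma(2)] / det = [(0.2051)(2.5681) - (0.2051)(-1.1702)] / 6.5530716 = 0.76672533 / 6.5530716 = 0.117
  phi_hat_2 = [gamma(0) gamma(2) - gamma(1)^2] / det = [(2.5681)(-1.1702) - (0.2051)^2] / 6.5530716 = -3.04725663 / 6.5530716 = -0.465
So phi_hat = [0.1170, -0.4650].
Therefore phi_hat_1 = 0.1170.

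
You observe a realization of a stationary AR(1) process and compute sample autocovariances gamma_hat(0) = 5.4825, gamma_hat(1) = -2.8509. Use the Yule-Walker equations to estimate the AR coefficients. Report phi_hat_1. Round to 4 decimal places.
\hat\phi_{1} = -0.5200

The Yule-Walker equations for an AR(p) process read, in matrix form,
  Gamma_p phi = r_p,   with   (Gamma_p)_{ij} = gamma(|i - j|),
                       (r_p)_i = gamma(i),   i,j = 1..p.
Substitute the sample gammas (Toeplitz matrix and right-hand side of size 1):
  Gamma_p = [[5.4825]]
  r_p     = [-2.8509]
With p = 1 this is the single equation gamma(0) phi_1 = gamma(1):
  phi_hat_1 = gamma(1) / gamma(0) = -2.8509 / 5.4825 = -0.5200.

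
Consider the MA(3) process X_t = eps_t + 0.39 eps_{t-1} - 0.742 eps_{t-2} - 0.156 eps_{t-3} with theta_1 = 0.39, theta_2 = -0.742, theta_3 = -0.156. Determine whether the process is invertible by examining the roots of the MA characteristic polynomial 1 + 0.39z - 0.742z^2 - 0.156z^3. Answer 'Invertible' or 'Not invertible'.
\text{Invertible}

The MA(q) characteristic polynomial is P(z) = 1 + 0.39z - 0.742z^2 - 0.156z^3.
Invertibility requires all roots to lie outside the unit circle, i.e. |z| > 1 for every root.
Degree 3: look for a simple real root z0 first, then factor out (1 - z/z0) and solve the remaining quadratic.
Testing z0 = -5: P(-5) = 1 + (0.39)(-5) + (-0.742)(-5)^2 + (-0.156)(-5)^3
  = 1 + (-1.95) + (-18.55) + (19.5) = 0.  So z_0 = -5 is a root, |z_0| = 5.
Divide out the factor (1 + 0.2 z) = (1 - z/z0) (since 1/z0 = -0.2):
  P(z) = (1 + 0.2 z)(1 + (0.19) z + (-0.78) z^2)
  [check: z-coef 0.19 - (-0.2) = 0.39; z^2-coef -0.78 - (-0.2)(0.19) = -0.742; z^3-coef -(-0.2)(-0.78) = -0.156.]
Remaining roots from the quadratic factor 1 + (0.19) z + (-0.78) z^2:
  Set 1 + (0.19) z + (-0.78) z^2 = 0, i.e. a z^2 + b z + c = 0 with a = -0.78, b = 0.19, c = 1.
  Discriminant D = b^2 - 4ac = (0.19)^2 - 4*(-0.78)*1 = 0.0361 - (-3.12) = 3.1561.
  D >= 0, so the roots are real: z = (-b +/- sqrt(D)) / (2a) = (-0.19 +/- 1.776542) / (-1.56).
    z_1 = (-0.19 + 1.776542) / (-1.56) = -1.017,   |z_1| = 1.017.
    z_2 = (-0.19 - 1.776542) / (-1.56) = 1.2606,   |z_2| = 1.2606.
Moduli of all roots: 5.0000, 1.0170, 1.2606.
All moduli strictly greater than 1? Yes.
Verdict: Invertible.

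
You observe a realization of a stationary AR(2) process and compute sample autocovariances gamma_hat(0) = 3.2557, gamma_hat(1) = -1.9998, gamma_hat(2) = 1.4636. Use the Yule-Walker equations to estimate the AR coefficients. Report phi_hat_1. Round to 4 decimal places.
\hat\phi_{1} = -0.5430

The Yule-Walker equations for an AR(p) process read, in matrix form,
  Gamma_p phi = r_p,   with   (Gamma_p)_{ij} = gamma(|i - j|),
                       (r_p)_i = gamma(i),   i,j = 1..p.
Substitute the sample gammas (Toeplitz matrix and right-hand side of size 2):
  Gamma_p = [[3.2557, -1.9998], [-1.9998, 3.2557]]
  r_p     = [-1.9998, 1.4636]
Written out:
  3.2557 phi_1 - 1.9998 phi_2 = -1.9998
  -1.9998 phi_1 + 3.2557 phi_2 = 1.4636
Solve by Cramer's rule:
  det = gamma(0)^2 - gamma(1)^2 = (3.2557)^2 - (-1.9998)^2 = 10.59958249 - 3.99920004 = 6.60038245
  phi_hat_1 = [gamma(1) gamma(0) - gamma(1) gamma(2)] / det = [(-1.9998)(3.2557) - (-1.9998)(1.4636)] / 6.60038245 = -3.58384158 / 6.60038245 = -0.543
  phi_hat_2 = [gamma(0) gamma(2) - gamma(1)^2] / det = [(3.2557)(1.4636) - (-1.9998)^2] / 6.60038245 = 0.76584248 / 6.60038245 = 0.116
So phi_hat = [-0.5430, 0.1160].
Therefore phi_hat_1 = -0.5430.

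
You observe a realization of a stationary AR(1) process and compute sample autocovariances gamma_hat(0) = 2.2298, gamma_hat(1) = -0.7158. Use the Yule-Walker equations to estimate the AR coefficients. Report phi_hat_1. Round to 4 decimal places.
\hat\phi_{1} = -0.3210

The Yule-Walker equations for an AR(p) process read, in matrix form,
  Gamma_p phi = r_p,   with   (Gamma_p)_{ij} = gamma(|i - j|),
                       (r_p)_i = gamma(i),   i,j = 1..p.
Substitute the sample gammas (Toeplitz matrix and right-hand side of size 1):
  Gamma_p = [[2.2298]]
  r_p     = [-0.7158]
With p = 1 this is the single equation gamma(0) phi_1 = gamma(1):
  phi_hat_1 = gamma(1) / gamma(0) = -0.7158 / 2.2298 = -0.3210.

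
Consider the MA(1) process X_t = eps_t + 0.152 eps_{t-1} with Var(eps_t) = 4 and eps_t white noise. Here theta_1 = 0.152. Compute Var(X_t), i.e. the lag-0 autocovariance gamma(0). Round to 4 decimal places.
\gamma(0) = 4.0924

For an MA(q) process X_t = eps_t + sum_i theta_i eps_{t-i} with
Var(eps_t) = sigma^2, the variance is
  gamma(0) = sigma^2 * (1 + sum_i theta_i^2).
  sum_i theta_i^2 = (0.152)^2 = 0.023104.
  gamma(0) = 4 * (1 + 0.023104) = 4 * 1.023104 = 4.092416, which rounds to 4.0924.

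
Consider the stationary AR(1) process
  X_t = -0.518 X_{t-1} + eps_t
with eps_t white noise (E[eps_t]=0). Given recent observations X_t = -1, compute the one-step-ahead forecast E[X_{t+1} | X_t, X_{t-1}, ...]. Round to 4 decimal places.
E[X_{t+1} \mid \mathcal F_t] = 0.5180

For an AR(p) model X_t = c + sum_i phi_i X_{t-i} + eps_t, the
one-step-ahead conditional mean is
  E[X_{t+1} | X_t, ...] = c + sum_i phi_i X_{t+1-i}.
Substitute known values:
  E[X_{t+1} | ...] = (-0.518) * (-1)
                   = 0.5180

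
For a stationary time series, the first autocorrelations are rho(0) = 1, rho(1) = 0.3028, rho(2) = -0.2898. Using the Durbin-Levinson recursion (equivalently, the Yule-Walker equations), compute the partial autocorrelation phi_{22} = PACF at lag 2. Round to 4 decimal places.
\phi_{22} = -0.4200

The PACF at lag k is phi_{kk}, the last component of the solution
to the Yule-Walker system G_k phi = r_k where
  (G_k)_{ij} = rho(|i - j|), (r_k)_i = rho(i), i,j = 1..k.
Equivalently, Durbin-Levinson gives phi_{kk} iteratively:
  phi_{11} = rho(1)
  phi_{kk} = [rho(k) - sum_{j=1..k-1} phi_{k-1,j} rho(k-j)]
            / [1 - sum_{j=1..k-1} phi_{k-1,j} rho(j)],
  phi_{k,j} = phi_{k-1,j} - phi_{kk} phi_{k-1,k-j},  j = 1..k-1.
Step k = 1:
  phi_11 = rho(1) = 0.3028.
Step k = 2:
  phi_22 = [rho(2) - phi_11 rho(1)] / [1 - phi_11 rho(1)] = [-0.2898 - (0.3028)(0.3028)] / [1 - (0.3028)(0.3028)]
         = -0.38148784 / 0.90831216 = -0.42.
Therefore phi_{22} = -0.4200.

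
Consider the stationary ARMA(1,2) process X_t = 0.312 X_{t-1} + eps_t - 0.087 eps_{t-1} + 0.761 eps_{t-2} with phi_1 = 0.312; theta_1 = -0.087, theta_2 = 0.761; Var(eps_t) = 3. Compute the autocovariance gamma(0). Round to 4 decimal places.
\gamma(0) = 5.4481

Multiply the model equation by X_{t-k} and take expectations. With theta_0 = psi_0 = 1 and psi_j the MA(infinity) weights, this gives
  gamma(k) - sum_i phi_i gamma(k-i) = c_k,
  c_k = sigma^2 * sum_{j=k..q} theta_j psi_{j-k}   (c_k = 0 for k > q),
using gamma(-m) = gamma(m).
psi-weights needed (psi_j = theta_j + sum_i phi_i psi_{j-i}):
  psi_1 = theta_1 + phi_1 = -0.087 + (0.312) = 0.225
  psi_2 = theta_2 + phi_1 psi_1 = 0.761 + (0.312)(0.225) = 0.8312
Right-hand sides:
  c_0 = sigma^2 (1 + theta_1 psi_1 + theta_2 psi_2) = 3 * (1 + (-0.087)(0.225) + (0.761)(0.8312)) = 3 * 1.612968 = 4.838905
  c_1 = sigma^2 (theta_1 + theta_2 psi_1) = 3 * (-0.087 + (0.761)(0.225)) = 0.252675
  c_2 = sigma^2 theta_2 = 3 * (0.761) = 2.283
Equations for k = 0 and k = 1 (AR order 1):
  gamma(0) = phi_1 gamma(1) + c_0
  gamma(1) = phi_1 gamma(0) + c_1
Substituting the second into the first: gamma(0) (1 - phi_1^2) = c_0 + phi_1 c_1, so
  gamma(0) = (c_0 + phi_1 c_1) / (1 - phi_1^2) = (4.838905 + (0.312)(0.252675)) / (1 - (0.312)^2) = 4.917739 / 0.902656 = 5.448077.
Therefore gamma(0) = 5.4481 (to 4 decimal places).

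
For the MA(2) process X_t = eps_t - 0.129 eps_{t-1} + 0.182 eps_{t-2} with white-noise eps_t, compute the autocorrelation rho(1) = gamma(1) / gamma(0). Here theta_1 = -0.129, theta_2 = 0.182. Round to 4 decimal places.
\rho(1) = -0.1452

For an MA(q) process with theta_0 = 1, the autocovariance is
  gamma(k) = sigma^2 * sum_{i=0..q-k} theta_i * theta_{i+k},
and rho(k) = gamma(k) / gamma(0). Sigma^2 cancels.
  numerator   = (1)*(-0.129) + (-0.129)*(0.182) = -0.152478.
  denominator = (1)^2 + (-0.129)^2 + (0.182)^2 = 1.049765.
  rho(1) = -0.152478 / 1.049765 = -0.1452.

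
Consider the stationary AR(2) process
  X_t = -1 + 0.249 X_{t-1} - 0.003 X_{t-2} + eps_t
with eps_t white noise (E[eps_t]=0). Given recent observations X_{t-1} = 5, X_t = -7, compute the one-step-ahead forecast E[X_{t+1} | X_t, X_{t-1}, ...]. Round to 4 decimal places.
E[X_{t+1} \mid \mathcal F_t] = -2.7580

For an AR(p) model X_t = c + sum_i phi_i X_{t-i} + eps_t, the
one-step-ahead conditional mean is
  E[X_{t+1} | X_t, ...] = c + sum_i phi_i X_{t+1-i}.
Substitute known values:
  E[X_{t+1} | ...] = -1 + (0.249) * (-7) + (-0.003) * (5)
                   = -2.7580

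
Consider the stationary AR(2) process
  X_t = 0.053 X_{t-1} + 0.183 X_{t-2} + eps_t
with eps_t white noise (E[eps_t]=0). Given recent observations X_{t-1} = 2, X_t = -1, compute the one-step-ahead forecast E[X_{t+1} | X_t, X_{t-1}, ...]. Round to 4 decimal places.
E[X_{t+1} \mid \mathcal F_t] = 0.3130

For an AR(p) model X_t = c + sum_i phi_i X_{t-i} + eps_t, the
one-step-ahead conditional mean is
  E[X_{t+1} | X_t, ...] = c + sum_i phi_i X_{t+1-i}.
Substitute known values:
  E[X_{t+1} | ...] = (0.053) * (-1) + (0.183) * (2)
                   = 0.3130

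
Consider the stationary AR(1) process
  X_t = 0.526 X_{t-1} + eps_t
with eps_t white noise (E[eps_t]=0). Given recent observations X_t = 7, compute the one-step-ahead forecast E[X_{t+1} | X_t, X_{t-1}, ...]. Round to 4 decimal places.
E[X_{t+1} \mid \mathcal F_t] = 3.6820

For an AR(p) model X_t = c + sum_i phi_i X_{t-i} + eps_t, the
one-step-ahead conditional mean is
  E[X_{t+1} | X_t, ...] = c + sum_i phi_i X_{t+1-i}.
Substitute known values:
  E[X_{t+1} | ...] = (0.526) * (7)
                   = 3.6820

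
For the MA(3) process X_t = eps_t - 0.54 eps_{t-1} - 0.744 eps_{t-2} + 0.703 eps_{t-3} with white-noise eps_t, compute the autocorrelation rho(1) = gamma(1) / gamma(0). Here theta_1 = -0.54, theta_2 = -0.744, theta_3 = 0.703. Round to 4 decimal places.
\rho(1) = -0.2827

For an MA(q) process with theta_0 = 1, the autocovariance is
  gamma(k) = sigma^2 * sum_{i=0..q-k} theta_i * theta_{i+k},
and rho(k) = gamma(k) / gamma(0). Sigma^2 cancels.
  numerator   = (1)*(-0.54) + (-0.54)*(-0.744) + (-0.744)*(0.703) = -0.661272.
  denominator = (1)^2 + (-0.54)^2 + (-0.744)^2 + (0.703)^2 = 2.339345.
  rho(1) = -0.661272 / 2.339345 = -0.2827.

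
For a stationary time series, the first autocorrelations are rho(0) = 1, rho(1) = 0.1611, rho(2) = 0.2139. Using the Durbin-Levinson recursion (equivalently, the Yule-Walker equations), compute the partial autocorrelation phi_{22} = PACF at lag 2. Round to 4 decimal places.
\phi_{22} = 0.1930

The PACF at lag k is phi_{kk}, the last component of the solution
to the Yule-Walker system G_k phi = r_k where
  (G_k)_{ij} = rho(|i - j|), (r_k)_i = rho(i), i,j = 1..k.
Equivalently, Durbin-Levinson gives phi_{kk} iteratively:
  phi_{11} = rho(1)
  phi_{kk} = [rho(k) - sum_{j=1..k-1} phi_{k-1,j} rho(k-j)]
            / [1 - sum_{j=1..k-1} phi_{k-1,j} rho(j)],
  phi_{k,j} = phi_{k-1,j} - phi_{kk} phi_{k-1,k-j},  j = 1..k-1.
Step k = 1:
  phi_11 = rho(1) = 0.1611.
Step k = 2:
  phi_22 = [rho(2) - phi_11 rho(1)] / [1 - phi_11 rho(1)] = [0.2139 - (0.1611)(0.1611)] / [1 - (0.1611)(0.1611)]
         = 0.18794679 / 0.97404679 = 0.193.
Therefore phi_{22} = 0.1930.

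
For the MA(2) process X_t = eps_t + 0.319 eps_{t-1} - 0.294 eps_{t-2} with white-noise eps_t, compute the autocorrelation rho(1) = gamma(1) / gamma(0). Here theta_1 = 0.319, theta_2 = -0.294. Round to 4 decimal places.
\rho(1) = 0.1895

For an MA(q) process with theta_0 = 1, the autocovariance is
  gamma(k) = sigma^2 * sum_{i=0..q-k} theta_i * theta_{i+k},
and rho(k) = gamma(k) / gamma(0). Sigma^2 cancels.
  numerator   = (1)*(0.319) + (0.319)*(-0.294) = 0.225214.
  denominator = (1)^2 + (0.319)^2 + (-0.294)^2 = 1.188197.
  rho(1) = 0.225214 / 1.188197 = 0.1895.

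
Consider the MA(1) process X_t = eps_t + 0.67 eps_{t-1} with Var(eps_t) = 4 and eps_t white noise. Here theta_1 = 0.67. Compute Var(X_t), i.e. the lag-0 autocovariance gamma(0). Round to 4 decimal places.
\gamma(0) = 5.7956

For an MA(q) process X_t = eps_t + sum_i theta_i eps_{t-i} with
Var(eps_t) = sigma^2, the variance is
  gamma(0) = sigma^2 * (1 + sum_i theta_i^2).
  sum_i theta_i^2 = (0.67)^2 = 0.4489.
  gamma(0) = 4 * (1 + 0.4489) = 4 * 1.4489 = 5.7956.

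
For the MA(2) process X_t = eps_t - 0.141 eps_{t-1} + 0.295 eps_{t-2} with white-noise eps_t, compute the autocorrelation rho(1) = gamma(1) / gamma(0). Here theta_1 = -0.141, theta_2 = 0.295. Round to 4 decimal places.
\rho(1) = -0.1650

For an MA(q) process with theta_0 = 1, the autocovariance is
  gamma(k) = sigma^2 * sum_{i=0..q-k} theta_i * theta_{i+k},
and rho(k) = gamma(k) / gamma(0). Sigma^2 cancels.
  numerator   = (1)*(-0.141) + (-0.141)*(0.295) = -0.182595.
  denominator = (1)^2 + (-0.141)^2 + (0.295)^2 = 1.106906.
  rho(1) = -0.182595 / 1.106906 = -0.1650.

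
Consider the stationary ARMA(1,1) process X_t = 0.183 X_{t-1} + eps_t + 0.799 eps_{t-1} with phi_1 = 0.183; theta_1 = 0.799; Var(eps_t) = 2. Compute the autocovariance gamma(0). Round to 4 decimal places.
\gamma(0) = 3.9955

Multiply the model equation by X_{t-k} and take expectations. With theta_0 = psi_0 = 1 and psi_j the MA(infinity) weights, this gives
  gamma(k) - sum_i phi_i gamma(k-i) = c_k,
  c_k = sigma^2 * sum_{j=k..q} theta_j psi_{j-k}   (c_k = 0 for k > q),
using gamma(-m) = gamma(m).
psi-weights needed (psi_j = theta_j + sum_i phi_i psi_{j-i}):
  psi_1 = theta_1 + phi_1 = 0.799 + (0.183) = 0.982
Right-hand sides:
  c_0 = sigma^2 (1 + theta_1 psi_1) = 2 * (1 + (0.799)(0.982)) = 2 * 1.784618 = 3.569236
  c_1 = sigma^2 theta_1 = 2 * (0.799) = 1.598
  c_2 = 0
Equations for k = 0 and k = 1 (AR order 1):
  gamma(0) = phi_1 gamma(1) + c_0
  gamma(1) = phi_1 gamma(0) + c_1
Substituting the second into the first: gamma(0) (1 - phi_1^2) = c_0 + phi_1 c_1, so
  gamma(0) = (c_0 + phi_1 c_1) / (1 - phi_1^2) = (3.569236 + (0.183)(1.598)) / (1 - (0.183)^2) = 3.86167 / 0.966511 = 3.995474.
Therefore gamma(0) = 3.9955 (to 4 decimal places).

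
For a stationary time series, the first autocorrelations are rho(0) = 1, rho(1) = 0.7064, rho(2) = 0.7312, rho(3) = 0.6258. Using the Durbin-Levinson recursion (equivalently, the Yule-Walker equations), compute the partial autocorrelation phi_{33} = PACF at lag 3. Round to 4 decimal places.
\phi_{33} = 0.0541

The PACF at lag k is phi_{kk}, the last component of the solution
to the Yule-Walker system G_k phi = r_k where
  (G_k)_{ij} = rho(|i - j|), (r_k)_i = rho(i), i,j = 1..k.
Equivalently, Durbin-Levinson gives phi_{kk} iteratively:
  phi_{11} = rho(1)
  phi_{kk} = [rho(k) - sum_{j=1..k-1} phi_{k-1,j} rho(k-j)]
            / [1 - sum_{j=1..k-1} phi_{k-1,j} rho(j)],
  phi_{k,j} = phi_{k-1,j} - phi_{kk} phi_{k-1,k-j},  j = 1..k-1.
Step k = 1:
  phi_11 = rho(1) = 0.7064.
Step k = 2:
  phi_22 = [rho(2) - phi_11 rho(1)] / [1 - phi_11 rho(1)] = [0.7312 - (0.7064)(0.7064)] / [1 - (0.7064)(0.7064)]
         = 0.23219904 / 0.50099904 = 0.463472.
  Update: phi_21 = phi_11 - phi_22 phi_11 = 0.7064 - (0.463472)(0.7064) = 0.379003.
Step k = 3:
  phi_33 = [rho(3) - phi_21 rho(2) - phi_22 rho(1)] / [1 - phi_21 rho(1) - phi_22 rho(2)]
    numerator   = 0.6258 - (0.379003)(0.7312) - (0.463472)(0.7064) = 0.0212761
    denominator = 1 - (0.379003)(0.7064) - (0.463472)(0.7312) = 0.39338128
  phi_33 = 0.0212761 / 0.39338128 = 0.0541.
Therefore phi_{33} = 0.0541.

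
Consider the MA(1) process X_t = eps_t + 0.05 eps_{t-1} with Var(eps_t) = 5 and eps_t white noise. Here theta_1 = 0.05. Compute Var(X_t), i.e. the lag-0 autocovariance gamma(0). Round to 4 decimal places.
\gamma(0) = 5.0125

For an MA(q) process X_t = eps_t + sum_i theta_i eps_{t-i} with
Var(eps_t) = sigma^2, the variance is
  gamma(0) = sigma^2 * (1 + sum_i theta_i^2).
  sum_i theta_i^2 = (0.05)^2 = 0.0025.
  gamma(0) = 5 * (1 + 0.0025) = 5 * 1.0025 = 5.0125.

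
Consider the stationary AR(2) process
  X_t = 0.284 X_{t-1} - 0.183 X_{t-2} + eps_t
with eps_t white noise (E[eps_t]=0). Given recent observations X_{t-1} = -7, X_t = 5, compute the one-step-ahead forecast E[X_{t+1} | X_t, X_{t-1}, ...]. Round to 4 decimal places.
E[X_{t+1} \mid \mathcal F_t] = 2.7010

For an AR(p) model X_t = c + sum_i phi_i X_{t-i} + eps_t, the
one-step-ahead conditional mean is
  E[X_{t+1} | X_t, ...] = c + sum_i phi_i X_{t+1-i}.
Substitute known values:
  E[X_{t+1} | ...] = (0.284) * (5) + (-0.183) * (-7)
                   = 2.7010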